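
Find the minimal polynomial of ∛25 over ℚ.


∛25 satisfies x³ - 25 = 0, irreducible over ℚ (no rational root; 25 is not a perfect cube)

Minimal polynomial: x³ - 25


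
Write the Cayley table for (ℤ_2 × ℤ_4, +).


Elements: {(0,0), (0,1), (0,2), (0,3), (1,0), (1,1), (1,2), (1,3)}
Operation: componentwise addition mod (2, 4)
Entry (a, b) = ((a₁+b₁) mod 2, (a₂+b₂) mod 4)

Cayley table:
      | (0,0) | (0,1) | (0,2) | (0,3) | (1,0) | (1,1) | (1,2) | (1,3)
(0,0) | (0,0) | (0,1) | (0,2) | (0,3) | (1,0) | (1,1) | (1,2) | (1,3)
(0,1) | (0,1) | (0,2) | (0,3) | (0,0) | (1,1) | (1,2) | (1,3) | (1,0)
(0,2) | (0,2) | (0,3) | (0,0) | (0,1) | (1,2) | (1,3) | (1,0) | (1,1)
(0,3) | (0,3) | (0,0) | (0,1) | (0,2) | (1,3) | (1,0) | (1,1) | (1,2)
(1,0) | (1,0) | (1,1) | (1,2) | (1,3) | (0,0) | (0,1) | (0,2) | (0,3)
(1,1) | (1,1) | (1,2) | (1,3) | (1,0) | (0,1) | (0,2) | (0,3) | (0,0)
(1,2) | (1,2) | (1,3) | (1,0) | (1,1) | (0,2) | (0,3) | (0,0) | (0,1)
(1,3) | (1,3) | (1,0) | (1,1) | (1,2) | (0,3) | (0,0) | (0,1) | (0,2)


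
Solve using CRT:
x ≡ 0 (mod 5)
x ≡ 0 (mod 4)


m₁ = 5, m₂ = 4, gcd = 1, so CRT applies. M = m₁·m₂ = 20
Let M₁ = M/m₁ = 4, M₂ = M/m₂ = 5
Find y₁ ≡ M₁⁻¹ (mod m₁): 4⁻¹ ≡ 4 (mod 5)
Find y₂ ≡ M₂⁻¹ (mod m₂): 5⁻¹ ≡ 1 (mod 4)
x = a₁·M₁·y₁ + a₂·M₂·y₂ = 0·4·4 + 0·5·1 = 0
Reduce mod 20: x ≡ 0
Check: 0 mod 5 = 0 ✓, 0 mod 4 = 0 ✓

x ≡ 0 (mod 20)


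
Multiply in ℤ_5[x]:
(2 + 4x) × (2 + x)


Expand and collect like terms; reduce coefficients mod 5:
x^0: 2·2 = 4 ≡ 4 (mod 5)
x^1: 2·1 + 4·2 = 10 ≡ 0 (mod 5)
x^2: 4·1 = 4 ≡ 4 (mod 5)
Result: 4 + 4x^2

f · g = 4 + 4x^2


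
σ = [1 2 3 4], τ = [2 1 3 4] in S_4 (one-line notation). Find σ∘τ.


σ∘τ: apply τ first, then σ
1 →τ 2 →σ 2
2 →τ 1 →σ 1
3 →τ 3 →σ 3
4 →τ 4 →σ 4

σ∘τ = [2 1 3 4]


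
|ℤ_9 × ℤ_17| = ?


|A × B| = |A| · |B|
|ℤ_9 × ℤ_17| = 9 × 17 = 153

|ℤ_9 × ℤ_17| = 153


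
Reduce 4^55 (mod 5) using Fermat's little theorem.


Fermat's little theorem: if p is prime and gcd(a,p)=1, then a^(p-1) ≡ 1 (mod p)
p = 5 is prime, gcd(4,5) = 1
Reduce exponent: 55 mod 4 = 3
So 4^55 ≡ 4^3 (mod 5)
4^3 mod 5 = 4

4^55 ≡ 4 (mod 5)


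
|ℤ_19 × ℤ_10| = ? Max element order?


|ℤ_19 × ℤ_10| = 19 × 10 = 190
Max element order = lcm(19,10) = 190
Cyclic? Yes (gcd=1)

|ℤ_19×ℤ_10| = 190, max element order = 190


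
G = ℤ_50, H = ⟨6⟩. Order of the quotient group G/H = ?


|⟨6⟩| = n / gcd(6, 50) = 50 / 2 = 25
H is normal (ℤ_50 is abelian).
|G/H| = |G| / |H| = 50 / 25 = 2

|G/H| = 2


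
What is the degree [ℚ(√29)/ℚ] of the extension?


√29 has minimal polynomial x² - 29 (irreducible over ℚ since 29 is squarefree)

[ℚ(√29)/ℚ] = 2


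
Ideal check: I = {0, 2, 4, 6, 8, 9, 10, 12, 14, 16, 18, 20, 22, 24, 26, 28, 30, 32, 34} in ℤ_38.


Check ideal conditions for I = {0, 2, 4, 6, 8, 9, 10, 12, 14, 16, 18, 20, 22, 24, 26, 28, 30, 32, 34} in ℤ_38:
(1) I is an additive subgroup? No
(2) For r ∈ ℤ_38 and a ∈ I: r·a ∈ I? No  [counterexample: r=2, a=18, r·a mod 38 = 36 ∉ I]

No, I is not an ideal of ℤ_38


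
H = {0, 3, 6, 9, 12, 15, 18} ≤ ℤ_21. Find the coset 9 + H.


9 + H = {9 + h (mod 21) : h ∈ H}
9+0=9, 9+3=12, 9+6=15, 9+9=18, 9+12=0, 9+15=3, 9+18=6
9 + H = {0, 3, 6, 9, 12, 15, 18} = 0 + H

9 + H = {0, 3, 6, 9, 12, 15, 18}


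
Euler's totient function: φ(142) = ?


Factor n: 142 = 2 × 71
φ(n) = n · ∏(1 - 1/p) over distinct primes p | n
φ(142) = 142 · (1 - 1/2) · (1 - 1/71) = 70

φ(142) = 70


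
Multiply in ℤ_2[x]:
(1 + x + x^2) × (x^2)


Expand and collect like terms; reduce coefficients mod 2:
x^0: 1·0 = 0 ≡ 0 (mod 2)
x^1: 1·0 + 1·0 = 0 ≡ 0 (mod 2)
x^2: 1·1 + 1·0 + 1·0 = 1 ≡ 1 (mod 2)
x^3: 1·1 + 1·0 = 1 ≡ 1 (mod 2)
x^4: 1·1 = 1 ≡ 1 (mod 2)
Result: x^2 + x^3 + x^4

f · g = x^2 + x^3 + x^4


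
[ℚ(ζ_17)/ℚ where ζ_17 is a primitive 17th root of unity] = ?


[ℚ(ζ_n):ℚ] = deg Φ_n(x) = φ(n). Here φ(17) = 16

[ℚ(ζ_17)/ℚ where ζ_17 is a primitive 17th root of unity] = 16


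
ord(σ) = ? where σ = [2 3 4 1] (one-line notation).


Cycle decomposition: (1 2 3 4)
Cycle lengths: 4
Order = lcm(4) = 4

ord(σ) = 4


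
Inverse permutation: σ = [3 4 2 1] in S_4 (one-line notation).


To find σ⁻¹, swap domain and range:
σ(1) = 3 → σ⁻¹(3) = 1
σ(2) = 4 → σ⁻¹(4) = 2
σ(3) = 2 → σ⁻¹(2) = 3
σ(4) = 1 → σ⁻¹(1) = 4

σ⁻¹ = [4 3 1 2]


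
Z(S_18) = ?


Z(G) = {g ∈ G | gx = xg for all x ∈ G}
S_n is non-abelian for n ≥ 3; Z(S_18) is trivial

Z(S_18) = {e}


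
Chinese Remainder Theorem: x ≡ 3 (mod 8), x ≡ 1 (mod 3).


m₁ = 8, m₂ = 3, gcd = 1, so CRT applies. M = m₁·m₂ = 24
Let M₁ = M/m₁ = 3, M₂ = M/m₂ = 8
Find y₁ ≡ M₁⁻¹ (mod m₁): 3⁻¹ ≡ 3 (mod 8)
Find y₂ ≡ M₂⁻¹ (mod m₂): 8⁻¹ ≡ 2 (mod 3)
x = a₁·M₁·y₁ + a₂·M₂·y₂ = 3·3·3 + 1·8·2 = 43
Reduce mod 24: x ≡ 19
Check: 19 mod 8 = 3 ✓, 19 mod 3 = 1 ✓

x ≡ 19 (mod 24)


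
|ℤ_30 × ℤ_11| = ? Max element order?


|ℤ_30 × ℤ_11| = 30 × 11 = 330
Max element order = lcm(30,11) = 330
Cyclic? Yes (gcd=1)

|ℤ_30×ℤ_11| = 330, max element order = 330


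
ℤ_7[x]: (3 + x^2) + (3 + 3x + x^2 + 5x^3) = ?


Add coefficients mod 7:
x^0: 3 + 3 = 6 (mod 7)
x^1: 0 + 3 = 3 (mod 7)
x^2: 1 + 1 = 2 (mod 7)
x^3: 0 + 5 = 5 (mod 7)
Result: 6 + 3x + 2x^2 + 5x^3

f + g = 6 + 3x + 2x^2 + 5x^3


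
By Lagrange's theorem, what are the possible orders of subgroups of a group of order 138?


Lagrange's theorem: |H| divides |G|
|G| = 138
Divisors of 138: 1, 2, 3, 6, 23, 46, 69, 138

Possible subgroup orders: {1, 2, 3, 6, 23, 46, 69, 138}


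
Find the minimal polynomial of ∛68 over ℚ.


∛68 satisfies x³ - 68 = 0, irreducible over ℚ (no rational root; 68 is not a perfect cube)

Minimal polynomial: x³ - 68


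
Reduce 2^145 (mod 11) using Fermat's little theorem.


Fermat's little theorem: if p is prime and gcd(a,p)=1, then a^(p-1) ≡ 1 (mod p)
p = 11 is prime, gcd(2,11) = 1
Reduce exponent: 145 mod 10 = 5
So 2^145 ≡ 2^5 (mod 11)
2^5 mod 11 = 10

2^145 ≡ 10 (mod 11)


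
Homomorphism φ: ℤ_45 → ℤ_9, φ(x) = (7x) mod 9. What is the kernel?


Kernel = preimage of identity
ker(φ) = {x ∈ ℤ_45 : 7x ≡ 0 (mod 9)}. Since 9 | 45, φ is well-defined. The kernel is the cyclic subgroup ⟨9⟩ of ℤ_45 (order 5), i.e. {0, 9, 18, 27, 36}

ker(φ) = {0, 9, 18, 27, 36}


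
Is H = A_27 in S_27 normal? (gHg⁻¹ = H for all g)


H = A_27 in S_27
A_27 has index 2 in S_27, and every subgroup of index 2 is normal

Yes, normal subgroup


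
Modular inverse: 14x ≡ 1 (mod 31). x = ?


Use the extended Euclidean algorithm to write 1 = 14·s + 31·t; then s mod 31 is the inverse.
Euclidean algorithm:
  14 = 0·31 + 14
  31 = 2·14 + 3
  14 = 4·3 + 2
  3 = 1·2 + 1
  2 = 2·1 + 0
gcd(14,31) = 1
Back-substitution gives: 14·(-11) + 31·(5) = 1
So 14⁻¹ ≡ -11 ≡ 20 (mod 31)
Check: 14 × 20 = 280 ≡ 1 (mod 31) ✓

14⁻¹ ≡ 20 (mod 31)


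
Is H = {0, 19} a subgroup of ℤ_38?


Subgroup test for H = {0, 19} in (ℤ_38, +):
(1) 0 ∈ H? Yes
(2) Closure: for all a,b ∈ H, (a+b) mod 38 ∈ H? Yes
(3) Inverses: for all a ∈ H, -a mod 38 ∈ H? Yes

Yes, H is a subgroup of ℤ_38


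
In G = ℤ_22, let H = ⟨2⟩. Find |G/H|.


|⟨2⟩| = n / gcd(2, 22) = 22 / 2 = 11
H is normal (ℤ_22 is abelian).
|G/H| = |G| / |H| = 22 / 11 = 2

|G/H| = 2


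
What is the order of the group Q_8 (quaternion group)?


Q_8 = {±1, ±i, ±j, ±k}
|Q_8| = 8

|Q_8 (quaternion group)| = 8


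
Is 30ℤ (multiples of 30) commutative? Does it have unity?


30ℤ is a commutative ring under +,× but has no multiplicative identity (1 ∉ 30ℤ); it has no zero divisors, but without unity it is not an integral domain
Commutative: Yes
Integral domain: No
Has unity: No

30ℤ (multiples of 30): Commutative=Yes, Unity=No


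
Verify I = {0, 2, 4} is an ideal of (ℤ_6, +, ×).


Check ideal conditions for I = {0, 2, 4} in ℤ_6:
(1) I is an additive subgroup? Yes
(2) For r ∈ ℤ_6 and a ∈ I: r·a ∈ I? Yes

Yes, I is an ideal of ℤ_6


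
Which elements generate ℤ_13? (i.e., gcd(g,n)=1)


g generates ℤ_n iff gcd(g,n) = 1
Checking each g ∈ {1,...,12}:
gcd(1,13) = 1
gcd(2,13) = 1
gcd(3,13) = 1
gcd(4,13) = 1
gcd(5,13) = 1
gcd(6,13) = 1
gcd(7,13) = 1
gcd(8,13) = 1
gcd(9,13) = 1
gcd(10,13) = 1
gcd(11,13) = 1
gcd(12,13) = 1
Generators: {1, 2, 3, 4, 5, 6, 7, 8, 9, 10, 11, 12}
Number of generators = φ(13) = 12

Generators of ℤ_13 = {1, 2, 3, 4, 5, 6, 7, 8, 9, 10, 11, 12}


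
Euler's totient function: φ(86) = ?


Factor n: 86 = 2 × 43
φ(n) = n · ∏(1 - 1/p) over distinct primes p | n
φ(86) = 86 · (1 - 1/2) · (1 - 1/43) = 42

φ(86) = 42


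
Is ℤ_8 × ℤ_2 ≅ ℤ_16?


Comparing ℤ_8 × ℤ_2 and ℤ_16:
gcd(8,2) = 2 ≠ 1. Max element order in ℤ_8×ℤ_2 is lcm(8,2) = 8 < 16, so it has no element of order 16

No, ℤ_8 × ℤ_2 ≇ ℤ_16


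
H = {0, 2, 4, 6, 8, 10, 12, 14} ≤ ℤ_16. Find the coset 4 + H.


4 + H = {4 + h (mod 16) : h ∈ H}
4+0=4, 4+2=6, 4+4=8, 4+6=10, 4+8=12, 4+10=14, 4+12=0, 4+14=2
4 + H = {0, 2, 4, 6, 8, 10, 12, 14} = 0 + H

4 + H = {0, 2, 4, 6, 8, 10, 12, 14}


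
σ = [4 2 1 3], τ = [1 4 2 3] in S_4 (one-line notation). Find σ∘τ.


σ∘τ: apply τ first, then σ
1 →τ 1 →σ 4
2 →τ 4 →σ 3
3 →τ 2 →σ 2
4 →τ 3 →σ 1

σ∘τ = [4 3 2 1]


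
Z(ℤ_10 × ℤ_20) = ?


Z(G) = {g ∈ G | gx = xg for all x ∈ G}
Direct product of abelian groups is abelian, so Z(G) = G

Z(ℤ_10 × ℤ_20) = ℤ_10 × ℤ_20


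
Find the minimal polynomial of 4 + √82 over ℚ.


Let α = 4 + √82. Then α - 4 = √82, so (α - 4)² = 82, giving α² - 8α - 66 = 0. Degree 2 and α ∉ ℚ, so this is the minimal polynomial.

Minimal polynomial: x² - 8x - 66


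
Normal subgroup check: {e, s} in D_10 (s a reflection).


H = {e, s} in D_10 (s a reflection)
r·s·r⁻¹ = sr⁻² ≠ s for n ≥ 3, so {e, s} is not closed under conjugation

No, not a normal subgroup


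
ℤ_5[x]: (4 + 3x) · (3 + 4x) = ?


Expand and collect like terms; reduce coefficients mod 5:
x^0: 4·3 = 12 ≡ 2 (mod 5)
x^1: 4·4 + 3·3 = 25 ≡ 0 (mod 5)
x^2: 3·4 = 12 ≡ 2 (mod 5)
Result: 2 + 2x^2

f · g = 2 + 2x^2


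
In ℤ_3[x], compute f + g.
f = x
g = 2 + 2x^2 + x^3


Add coefficients mod 3:
x^0: 0 + 2 = 2 (mod 3)
x^1: 1 + 0 = 1 (mod 3)
x^2: 0 + 2 = 2 (mod 3)
x^3: 0 + 1 = 1 (mod 3)
Result: 2 + x + 2x^2 + x^3

f + g = 2 + x + 2x^2 + x^3


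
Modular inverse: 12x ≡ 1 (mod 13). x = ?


Use the extended Euclidean algorithm to write 1 = 12·s + 13·t; then s mod 13 is the inverse.
Euclidean algorithm:
  12 = 0·13 + 12
  13 = 1·12 + 1
  12 = 12·1 + 0
gcd(12,13) = 1
Back-substitution gives: 12·(-1) + 13·(1) = 1
So 12⁻¹ ≡ -1 ≡ 12 (mod 13)
Check: 12 × 12 = 144 ≡ 1 (mod 13) ✓

12⁻¹ ≡ 12 (mod 13)


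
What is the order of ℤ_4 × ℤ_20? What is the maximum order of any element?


|ℤ_4 × ℤ_20| = 4 × 20 = 80
Max element order = lcm(4,20) = 20
Cyclic? No (gcd=4)

|ℤ_4×ℤ_20| = 80, max element order = 20


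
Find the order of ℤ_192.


ℤ_n has n elements.

|ℤ_192| = 192


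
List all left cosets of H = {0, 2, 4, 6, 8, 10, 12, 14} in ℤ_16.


H = {0, 2, 4, 6, 8, 10, 12, 14}, |H| = 8
Number of cosets = |G|/|H| = 16/8 = 2
0 + H = {0, 2, 4, 6, 8, 10, 12, 14}
1 + H = {1, 3, 5, 7, 9, 11, 13, 15}

Cosets: 0+H={0,2,4,6,8,10,12,14}; 1+H={1,3,5,7,9,11,13,15}


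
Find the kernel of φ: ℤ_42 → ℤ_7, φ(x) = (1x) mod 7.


Kernel = preimage of identity
ker(φ) = {x ∈ ℤ_42 : 1x ≡ 0 (mod 7)}. Since 7 | 42, φ is well-defined. The kernel is the cyclic subgroup ⟨7⟩ of ℤ_42 (order 6), i.e. {0, 7, 14, 21, 28, 35}

ker(φ) = {0, 7, 14, 21, 28, 35}


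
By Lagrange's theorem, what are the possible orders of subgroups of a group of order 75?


Lagrange's theorem: |H| divides |G|
|G| = 75
Divisors of 75: 1, 3, 5, 15, 25, 75

Possible subgroup orders: {1, 3, 5, 15, 25, 75}


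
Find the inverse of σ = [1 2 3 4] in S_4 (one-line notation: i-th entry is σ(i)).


To find σ⁻¹, swap domain and range:
σ(1) = 1 → σ⁻¹(1) = 1
σ(2) = 2 → σ⁻¹(2) = 2
σ(3) = 3 → σ⁻¹(3) = 3
σ(4) = 4 → σ⁻¹(4) = 4

σ⁻¹ = [1 2 3 4]


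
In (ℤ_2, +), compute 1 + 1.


Operation: addition mod 2
1 + 1 = (a + b) mod 2 with a = 1, b = 1

1 + 1 = 0


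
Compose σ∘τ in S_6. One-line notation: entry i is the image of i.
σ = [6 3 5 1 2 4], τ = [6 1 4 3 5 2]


σ∘τ: apply τ first, then σ
1 →τ 6 →σ 4
2 →τ 1 →σ 6
3 →τ 4 →σ 1
4 →τ 3 →σ 5
5 →τ 5 →σ 2
6 →τ 2 →σ 3

σ∘τ = [4 6 1 5 2 3]


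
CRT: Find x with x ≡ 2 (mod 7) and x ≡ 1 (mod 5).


m₁ = 7, m₂ = 5, gcd = 1, so CRT applies. M = m₁·m₂ = 35
Let M₁ = M/m₁ = 5, M₂ = M/m₂ = 7
Find y₁ ≡ M₁⁻¹ (mod m₁): 5⁻¹ ≡ 3 (mod 7)
Find y₂ ≡ M₂⁻¹ (mod m₂): 7⁻¹ ≡ 3 (mod 5)
x = a₁·M₁·y₁ + a₂·M₂·y₂ = 2·5·3 + 1·7·3 = 51
Reduce mod 35: x ≡ 16
Check: 16 mod 7 = 2 ✓, 16 mod 5 = 1 ✓

x ≡ 16 (mod 35)


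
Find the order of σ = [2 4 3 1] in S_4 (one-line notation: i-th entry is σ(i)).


Cycle decomposition: (1 2 4)
Cycle lengths: 3
Order = lcm(3) = 3

ord(σ) = 3


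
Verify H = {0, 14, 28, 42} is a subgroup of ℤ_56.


Subgroup test for H = {0, 14, 28, 42} in (ℤ_56, +):
(1) 0 ∈ H? Yes
(2) Closure: for all a,b ∈ H, (a+b) mod 56 ∈ H? Yes
(3) Inverses: for all a ∈ H, -a mod 56 ∈ H? Yes

Yes, H is a subgroup of ℤ_56


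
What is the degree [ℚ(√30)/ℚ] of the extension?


√30 has minimal polynomial x² - 30 (irreducible over ℚ since 30 is squarefree)

[ℚ(√30)/ℚ] = 2


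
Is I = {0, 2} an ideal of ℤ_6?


Check ideal conditions for I = {0, 2} in ℤ_6:
(1) I is an additive subgroup? No
(2) For r ∈ ℤ_6 and a ∈ I: r·a ∈ I? No  [counterexample: r=2, a=2, r·a mod 6 = 4 ∉ I]

No, I is not an ideal of ℤ_6


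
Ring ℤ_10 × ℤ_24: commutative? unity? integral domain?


Direct product ring; commutative with unity (1,1); but (1,0)·(0,1) = (0,0) gives zero divisors, so not an integral domain
Commutative: Yes
Integral domain: No
Has unity: Yes

ℤ_10 × ℤ_24: Commutative=Yes, Unity=Yes


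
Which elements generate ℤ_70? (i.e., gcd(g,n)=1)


g generates ℤ_n iff gcd(g,n) = 1
Prime factors of 70: 2, 5, 7
Generators are g ∈ {1,...,69} not divisible by any of these primes.
Generators: {1, 3, 9, 11, 13, 17, 19, 23, 27, 29, 31, 33, 37, 39, 41, 43, 47, 51, 53, 57, 59, 61, 67, 69}
Number of generators = φ(70) = 24

Generators of ℤ_70 = {1, 3, 9, 11, 13, 17, 19, 23, 27, 29, 31, 33, 37, 39, 41, 43, 47, 51, 53, 57, 59, 61, 67, 69}


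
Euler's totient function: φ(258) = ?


Factor n: 258 = 2 × 3 × 43
φ(n) = n · ∏(1 - 1/p) over distinct primes p | n
φ(258) = 258 · (1 - 1/2) · (1 - 1/3) · (1 - 1/43) = 84

φ(258) = 84


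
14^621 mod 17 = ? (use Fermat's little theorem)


Fermat's little theorem: if p is prime and gcd(a,p)=1, then a^(p-1) ≡ 1 (mod p)
p = 17 is prime, gcd(14,17) = 1
Reduce exponent: 621 mod 16 = 13
So 14^621 ≡ 14^13 (mod 17)
14^13 mod 17 = 5

14^621 ≡ 5 (mod 17)


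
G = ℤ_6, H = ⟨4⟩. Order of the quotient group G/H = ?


|⟨4⟩| = n / gcd(4, 6) = 6 / 2 = 3
H is normal (ℤ_6 is abelian).
|G/H| = |G| / |H| = 6 / 3 = 2

|G/H| = 2


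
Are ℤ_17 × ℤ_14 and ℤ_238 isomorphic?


Comparing ℤ_17 × ℤ_14 and ℤ_238:
gcd(17,14) = 1, so ℤ_17 × ℤ_14 ≅ ℤ_238 (CRT)

Yes, ℤ_17 × ℤ_14 ≅ ℤ_238


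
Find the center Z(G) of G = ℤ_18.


Z(G) = {g ∈ G | gx = xg for all x ∈ G}
ℤ_18 is abelian, so Z(G) = G

Z(ℤ_18) = ℤ_18


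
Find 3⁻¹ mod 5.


Use the extended Euclidean algorithm to write 1 = 3·s + 5·t; then s mod 5 is the inverse.
Euclidean algorithm:
  3 = 0·5 + 3
  5 = 1·3 + 2
  3 = 1·2 + 1
  2 = 2·1 + 0
gcd(3,5) = 1
Back-substitution gives: 3·(2) + 5·(-1) = 1
So 3⁻¹ ≡ 2 ≡ 2 (mod 5)
Check: 3 × 2 = 6 ≡ 1 (mod 5) ✓

3⁻¹ ≡ 2 (mod 5)


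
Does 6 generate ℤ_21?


g generates ℤ_n iff gcd(g, n) = 1
gcd(6, 21) = 3
Since gcd = 3 ≠ 1, ⟨6⟩ has order 7 < 21, so 6 is not a generator.

No, 6 does not generate ℤ_21


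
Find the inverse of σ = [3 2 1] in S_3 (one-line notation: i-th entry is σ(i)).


To find σ⁻¹, swap domain and range:
σ(1) = 3 → σ⁻¹(3) = 1
σ(2) = 2 → σ⁻¹(2) = 2
σ(3) = 1 → σ⁻¹(1) = 3

σ⁻¹ = [3 2 1]


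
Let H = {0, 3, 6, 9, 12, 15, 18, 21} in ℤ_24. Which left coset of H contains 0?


0 + H = {0 + h (mod 24) : h ∈ H}
0+0=0, 0+3=3, 0+6=6, 0+9=9, 0+12=12, 0+15=15, 0+18=18, 0+21=21

0 + H = {0, 3, 6, 9, 12, 15, 18, 21}


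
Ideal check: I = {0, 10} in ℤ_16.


Check ideal conditions for I = {0, 10} in ℤ_16:
(1) I is an additive subgroup? No
(2) For r ∈ ℤ_16 and a ∈ I: r·a ∈ I? No  [counterexample: r=2, a=10, r·a mod 16 = 4 ∉ I]

No, I is not an ideal of ℤ_16


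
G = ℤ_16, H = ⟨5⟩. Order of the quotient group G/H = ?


|⟨5⟩| = n / gcd(5, 16) = 16 / 1 = 16
H is normal (ℤ_16 is abelian).
|G/H| = |G| / |H| = 16 / 16 = 1

|G/H| = 1


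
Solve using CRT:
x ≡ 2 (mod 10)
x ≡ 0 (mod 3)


m₁ = 10, m₂ = 3, gcd = 1, so CRT applies. M = m₁·m₂ = 30
Let M₁ = M/m₁ = 3, M₂ = M/m₂ = 10
Find y₁ ≡ M₁⁻¹ (mod m₁): 3⁻¹ ≡ 7 (mod 10)
Find y₂ ≡ M₂⁻¹ (mod m₂): 10⁻¹ ≡ 1 (mod 3)
x = a₁·M₁·y₁ + a₂·M₂·y₂ = 2·3·7 + 0·10·1 = 42
Reduce mod 30: x ≡ 12
Check: 12 mod 10 = 2 ✓, 12 mod 3 = 0 ✓

x ≡ 12 (mod 30)


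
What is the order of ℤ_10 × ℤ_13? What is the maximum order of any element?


|ℤ_10 × ℤ_13| = 10 × 13 = 130
Max element order = lcm(10,13) = 130
Cyclic? Yes (gcd=1)

|ℤ_10×ℤ_13| = 130, max element order = 130


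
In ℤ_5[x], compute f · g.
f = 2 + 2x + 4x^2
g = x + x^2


Expand and collect like terms; reduce coefficients mod 5:
x^0: 2·0 = 0 ≡ 0 (mod 5)
x^1: 2·1 + 2·0 = 2 ≡ 2 (mod 5)
x^2: 2·1 + 2·1 + 4·0 = 4 ≡ 4 (mod 5)
x^3: 2·1 + 4·1 = 6 ≡ 1 (mod 5)
x^4: 4·1 = 4 ≡ 4 (mod 5)
Result: 2x + 4x^2 + x^3 + 4x^4

f · g = 2x + 4x^2 + x^3 + 4x^4


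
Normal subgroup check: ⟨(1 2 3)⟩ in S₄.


H = ⟨(1 2 3)⟩ in S₄
(1 4)(1 2 3)(1 4)⁻¹ = (4 2 3) ∉ ⟨(1 2 3)⟩

No, not a normal subgroup


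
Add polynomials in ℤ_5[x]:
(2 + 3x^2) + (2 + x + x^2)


Add coefficients mod 5:
x^0: 2 + 2 = 4 (mod 5)
x^1: 0 + 1 = 1 (mod 5)
x^2: 3 + 1 = 4 (mod 5)
Result: 4 + x + 4x^2

f + g = 4 + x + 4x^2


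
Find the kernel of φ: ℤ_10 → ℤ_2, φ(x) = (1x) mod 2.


Kernel = preimage of identity
ker(φ) = {x ∈ ℤ_10 : 1x ≡ 0 (mod 2)}. Since 2 | 10, φ is well-defined. The kernel is the cyclic subgroup ⟨2⟩ of ℤ_10 (order 5), i.e. {0, 2, 4, 6, 8}

ker(φ) = {0, 2, 4, 6, 8}


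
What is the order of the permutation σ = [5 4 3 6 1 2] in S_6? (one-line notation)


Cycle decomposition: (1 5) (2 4 6)
Cycle lengths: 2, 3
Order = lcm(2, 3) = 6

ord(σ) = 6


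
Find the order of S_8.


|S_n| = n! (number of permutations of n symbols)
|S_8| = 8! = 40320

|S_8| = 40320


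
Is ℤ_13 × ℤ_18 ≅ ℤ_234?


Comparing ℤ_13 × ℤ_18 and ℤ_234:
gcd(13,18) = 1, so ℤ_13 × ℤ_18 ≅ ℤ_234 (CRT)

Yes, ℤ_13 × ℤ_18 ≅ ℤ_234


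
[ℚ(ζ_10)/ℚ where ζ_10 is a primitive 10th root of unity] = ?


[ℚ(ζ_n):ℚ] = deg Φ_n(x) = φ(n). Here φ(10) = 4

[ℚ(ζ_10)/ℚ where ζ_10 is a primitive 10th root of unity] = 4


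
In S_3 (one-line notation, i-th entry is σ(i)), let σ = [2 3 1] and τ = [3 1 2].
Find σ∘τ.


σ∘τ: apply τ first, then σ
1 →τ 3 →σ 1
2 →τ 1 →σ 2
3 →τ 2 →σ 3

σ∘τ = [1 2 3]


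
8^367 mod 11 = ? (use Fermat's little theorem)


Fermat's little theorem: if p is prime and gcd(a,p)=1, then a^(p-1) ≡ 1 (mod p)
p = 11 is prime, gcd(8,11) = 1
Reduce exponent: 367 mod 10 = 7
So 8^367 ≡ 8^7 (mod 11)
8^7 mod 11 = 2

8^367 ≡ 2 (mod 11)


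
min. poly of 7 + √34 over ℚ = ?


Let α = 7 + √34. Then α - 7 = √34, so (α - 7)² = 34, giving α² - 14α + 15 = 0. Degree 2 and α ∉ ℚ, so this is the minimal polynomial.

Minimal polynomial: x² - 14x + 15


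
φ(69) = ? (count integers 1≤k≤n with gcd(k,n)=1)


Factor n: 69 = 3 × 23
φ(n) = n · ∏(1 - 1/p) over distinct primes p | n
φ(69) = 69 · (1 - 1/3) · (1 - 1/23) = 44

φ(69) = 44


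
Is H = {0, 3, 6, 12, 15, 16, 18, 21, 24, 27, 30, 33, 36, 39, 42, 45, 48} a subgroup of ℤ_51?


Subgroup test for H = {0, 3, 6, 12, 15, 16, 18, 21, 24, 27, 30, 33, 36, 39, 42, 45, 48} in (ℤ_51, +):
(1) 0 ∈ H? Yes
(2) Closure: for all a,b ∈ H, (a+b) mod 51 ∈ H? No  [counterexample: 3 + 6 = 9 ∉ H]
(3) Inverses: for all a ∈ H, -a mod 51 ∈ H? No

No, H is not a subgroup of ℤ_51


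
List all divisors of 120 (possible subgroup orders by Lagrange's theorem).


Lagrange's theorem: |H| divides |G|
|G| = 120
Divisors of 120: 1, 2, 3, 4, 5, 6, 8, 10, 12, 15, 20, 24, 30, 40, 60, 120

Possible subgroup orders: {1, 2, 3, 4, 5, 6, 8, 10, 12, 15, 20, 24, 30, 40, 60, 120}


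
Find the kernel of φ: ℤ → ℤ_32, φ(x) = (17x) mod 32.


Kernel = preimage of identity
ker(φ) = {x ∈ ℤ : 17x ≡ 0 (mod 32)}. gcd(17,32) = 1, so 17x ≡ 0 (mod 32) ⟺ x ≡ 0 (mod 32/1 = 32). Hence ker(φ) = 32ℤ

ker(φ) = 32ℤ


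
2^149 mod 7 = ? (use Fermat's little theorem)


Fermat's little theorem: if p is prime and gcd(a,p)=1, then a^(p-1) ≡ 1 (mod p)
p = 7 is prime, gcd(2,7) = 1
Reduce exponent: 149 mod 6 = 5
So 2^149 ≡ 2^5 (mod 7)
2^5 mod 7 = 4

2^149 ≡ 4 (mod 7)


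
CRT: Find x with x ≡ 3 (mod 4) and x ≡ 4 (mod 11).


m₁ = 4, m₂ = 11, gcd = 1, so CRT applies. M = m₁·m₂ = 44
Let M₁ = M/m₁ = 11, M₂ = M/m₂ = 4
Find y₁ ≡ M₁⁻¹ (mod m₁): 11⁻¹ ≡ 3 (mod 4)
Find y₂ ≡ M₂⁻¹ (mod m₂): 4⁻¹ ≡ 3 (mod 11)
x = a₁·M₁·y₁ + a₂·M₂·y₂ = 3·11·3 + 4·4·3 = 147
Reduce mod 44: x ≡ 15
Check: 15 mod 4 = 3 ✓, 15 mod 11 = 4 ✓

x ≡ 15 (mod 44)


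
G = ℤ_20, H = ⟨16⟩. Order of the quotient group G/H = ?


|⟨16⟩| = n / gcd(16, 20) = 20 / 4 = 5
H is normal (ℤ_20 is abelian).
|G/H| = |G| / |H| = 20 / 5 = 4

|G/H| = 4


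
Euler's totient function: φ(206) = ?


Factor n: 206 = 2 × 103
φ(n) = n · ∏(1 - 1/p) over distinct primes p | n
φ(206) = 206 · (1 - 1/2) · (1 - 1/103) = 102

φ(206) = 102


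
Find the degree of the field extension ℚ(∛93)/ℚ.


∛93 has minimal polynomial x³ - 93 (irreducible over ℚ since 93 is not a perfect cube)

[ℚ(∛93)/ℚ] = 3


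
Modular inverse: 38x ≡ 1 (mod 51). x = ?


Use the extended Euclidean algorithm to write 1 = 38·s + 51·t; then s mod 51 is the inverse.
Euclidean algorithm:
  38 = 0·51 + 38
  51 = 1·38 + 13
  38 = 2·13 + 12
  13 = 1·12 + 1
  12 = 12·1 + 0
gcd(38,51) = 1
Back-substitution gives: 38·(-4) + 51·(3) = 1
So 38⁻¹ ≡ -4 ≡ 47 (mod 51)
Check: 38 × 47 = 1786 ≡ 1 (mod 51) ✓

38⁻¹ ≡ 47 (mod 51)


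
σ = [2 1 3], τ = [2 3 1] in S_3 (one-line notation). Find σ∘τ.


σ∘τ: apply τ first, then σ
1 →τ 2 →σ 1
2 →τ 3 →σ 3
3 →τ 1 →σ 2

σ∘τ = [1 3 2]


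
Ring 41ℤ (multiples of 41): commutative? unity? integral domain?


41ℤ is a commutative ring under +,× but has no multiplicative identity (1 ∉ 41ℤ); it has no zero divisors, but without unity it is not an integral domain
Commutative: Yes
Integral domain: No
Has unity: No

41ℤ (multiples of 41): Commutative=Yes, Unity=No


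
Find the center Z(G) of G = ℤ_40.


Z(G) = {g ∈ G | gx = xg for all x ∈ G}
ℤ_40 is abelian, so Z(G) = G

Z(ℤ_40) = ℤ_40


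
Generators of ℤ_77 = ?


g generates ℤ_n iff gcd(g,n) = 1
Prime factors of 77: 7, 11
Generators are g ∈ {1,...,76} not divisible by any of these primes.
Generators: {1, 2, 3, 4, 5, 6, 8, 9, 10, 12, 13, 15, 16, 17, 18, 19, 20, 23, 24, 25, 26, 27, 29, 30, 31, 32, 34, 36, 37, 38, 39, 40, 41, 43, 45, 46, 47, 48, 50, 51, 52, 53, 54, 57, 58, 59, 60, 61, 62, 64, 65, 67, 68, 69, 71, 72, 73, 74, 75, 76}
Number of generators = φ(77) = 60

Generators of ℤ_77 = {1, 2, 3, 4, 5, 6, 8, 9, 10, 12, 13, 15, 16, 17, 18, 19, 20, 23, 24, 25, 26, 27, 29, 30, 31, 32, 34, 36, 37, 38, 39, 40, 41, 43, 45, 46, 47, 48, 50, 51, 52, 53, 54, 57, 58, 59, 60, 61, 62, 64, 65, 67, 68, 69, 71, 72, 73, 74, 75, 76}


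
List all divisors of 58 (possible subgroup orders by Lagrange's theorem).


Lagrange's theorem: |H| divides |G|
|G| = 58
Divisors of 58: 1, 2, 29, 58

Possible subgroup orders: {1, 2, 29, 58}


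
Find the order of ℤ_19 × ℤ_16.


|A × B| = |A| · |B|
|ℤ_19 × ℤ_16| = 19 × 16 = 304

|ℤ_19 × ℤ_16| = 304


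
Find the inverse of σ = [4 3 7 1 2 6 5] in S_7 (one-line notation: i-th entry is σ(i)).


To find σ⁻¹, swap domain and range:
σ(1) = 4 → σ⁻¹(4) = 1
σ(2) = 3 → σ⁻¹(3) = 2
σ(3) = 7 → σ⁻¹(7) = 3
σ(4) = 1 → σ⁻¹(1) = 4
σ(5) = 2 → σ⁻¹(2) = 5
σ(6) = 6 → σ⁻¹(6) = 6
σ(7) = 5 → σ⁻¹(5) = 7

σ⁻¹ = [4 5 2 1 7 6 3]


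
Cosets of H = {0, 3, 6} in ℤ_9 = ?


H = {0, 3, 6}, |H| = 3
Number of cosets = |G|/|H| = 9/3 = 3
0 + H = {0, 3, 6}
1 + H = {1, 4, 7}
2 + H = {2, 5, 8}

Cosets: 0+H={0,3,6}; 1+H={1,4,7}; 2+H={2,5,8}


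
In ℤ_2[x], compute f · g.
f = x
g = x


Expand and collect like terms; reduce coefficients mod 2:
x^0: 0·0 = 0 ≡ 0 (mod 2)
x^1: 0·1 + 1·0 = 0 ≡ 0 (mod 2)
x^2: 1·1 = 1 ≡ 1 (mod 2)
Result: x^2

f · g = x^2


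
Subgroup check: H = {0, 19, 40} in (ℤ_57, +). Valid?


Subgroup test for H = {0, 19, 40} in (ℤ_57, +):
(1) 0 ∈ H? Yes
(2) Closure: for all a,b ∈ H, (a+b) mod 57 ∈ H? No  [counterexample: 19 + 19 = 38 ∉ H]
(3) Inverses: for all a ∈ H, -a mod 57 ∈ H? No

No, H is not a subgroup of ℤ_57


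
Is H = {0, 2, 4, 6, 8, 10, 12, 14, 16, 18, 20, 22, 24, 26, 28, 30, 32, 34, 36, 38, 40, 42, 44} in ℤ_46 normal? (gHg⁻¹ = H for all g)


H = {0, 2, 4, 6, 8, 10, 12, 14, 16, 18, 20, 22, 24, 26, 28, 30, 32, 34, 36, 38, 40, 42, 44} in ℤ_46
ℤ_46 is abelian; every subgroup of an abelian group is normal

Yes, normal subgroup


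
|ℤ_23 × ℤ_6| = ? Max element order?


|ℤ_23 × ℤ_6| = 23 × 6 = 138
Max element order = lcm(23,6) = 138
Cyclic? Yes (gcd=1)

|ℤ_23×ℤ_6| = 138, max element order = 138


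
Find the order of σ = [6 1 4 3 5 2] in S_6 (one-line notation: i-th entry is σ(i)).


Cycle decomposition: (1 6 2) (3 4)
Cycle lengths: 3, 2
Order = lcm(3, 2) = 6

ord(σ) = 6


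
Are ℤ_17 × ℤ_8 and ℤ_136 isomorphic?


Comparing ℤ_17 × ℤ_8 and ℤ_136:
gcd(17,8) = 1, so ℤ_17 × ℤ_8 ≅ ℤ_136 (CRT)

Yes, ℤ_17 × ℤ_8 ≅ ℤ_136


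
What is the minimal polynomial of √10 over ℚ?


√10 satisfies x² - 10 = 0, irreducible over ℚ since 10 is squarefree

Minimal polynomial: x² - 10


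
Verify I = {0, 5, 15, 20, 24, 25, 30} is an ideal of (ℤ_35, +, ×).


Check ideal conditions for I = {0, 5, 15, 20, 24, 25, 30} in ℤ_35:
(1) I is an additive subgroup? No
(2) For r ∈ ℤ_35 and a ∈ I: r·a ∈ I? No  [counterexample: r=2, a=5, r·a mod 35 = 10 ∉ I]

No, I is not an ideal of ℤ_35


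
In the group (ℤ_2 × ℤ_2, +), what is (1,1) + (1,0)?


Operation: componentwise addition mod (2, 2)
(1,1) + (1,0) = ((a₁+b₁) mod 2, (a₂+b₂) mod 2) with a = (1,1), b = (1,0)

(1,1) + (1,0) = (0,1)


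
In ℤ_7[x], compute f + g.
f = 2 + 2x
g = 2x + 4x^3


Add coefficients mod 7:
x^0: 2 + 0 = 2 (mod 7)
x^1: 2 + 2 = 4 (mod 7)
x^2: 0 + 0 = 0 (mod 7)
x^3: 0 + 4 = 4 (mod 7)
Result: 2 + 4x + 4x^3

f + g = 2 + 4x + 4x^3


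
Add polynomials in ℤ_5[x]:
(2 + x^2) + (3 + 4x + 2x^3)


Add coefficients mod 5:
x^0: 2 + 3 = 0 (mod 5)
x^1: 0 + 4 = 4 (mod 5)
x^2: 1 + 0 = 1 (mod 5)
x^3: 0 + 2 = 2 (mod 5)
Result: 4x + x^2 + 2x^3

f + g = 4x + x^2 + 2x^3


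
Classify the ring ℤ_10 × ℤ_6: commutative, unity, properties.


Direct product ring; commutative with unity (1,1); but (1,0)·(0,1) = (0,0) gives zero divisors, so not an integral domain
Commutative: Yes
Integral domain: No
Has unity: Yes

ℤ_10 × ℤ_6: Commutative=Yes, Unity=Yes


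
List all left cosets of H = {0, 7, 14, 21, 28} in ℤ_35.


H = {0, 7, 14, 21, 28}, |H| = 5
Number of cosets = |G|/|H| = 35/5 = 7
0 + H = {0, 7, 14, 21, 28}
1 + H = {1, 8, 15, 22, 29}
2 + H = {2, 9, 16, 23, 30}
3 + H = {3, 10, 17, 24, 31}
4 + H = {4, 11, 18, 25, 32}
5 + H = {5, 12, 19, 26, 33}
6 + H = {6, 13, 20, 27, 34}

Cosets: 0+H={0,7,14,21,28}; 1+H={1,8,15,22,29}; 2+H={2,9,16,23,30}; 3+H={3,10,17,24,31}; 4+H={4,11,18,25,32}; 5+H={5,12,19,26,33}; 6+H={6,13,20,27,34}


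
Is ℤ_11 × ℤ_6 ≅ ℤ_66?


Comparing ℤ_11 × ℤ_6 and ℤ_66:
gcd(11,6) = 1, so ℤ_11 × ℤ_6 ≅ ℤ_66 (CRT)

Yes, ℤ_11 × ℤ_6 ≅ ℤ_66


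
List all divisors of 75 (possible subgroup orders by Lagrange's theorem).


Lagrange's theorem: |H| divides |G|
|G| = 75
Divisors of 75: 1, 3, 5, 15, 25, 75

Possible subgroup orders: {1, 3, 5, 15, 25, 75}


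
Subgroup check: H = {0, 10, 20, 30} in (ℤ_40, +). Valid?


Subgroup test for H = {0, 10, 20, 30} in (ℤ_40, +):
(1) 0 ∈ H? Yes
(2) Closure: for all a,b ∈ H, (a+b) mod 40 ∈ H? Yes
(3) Inverses: for all a ∈ H, -a mod 40 ∈ H? Yes

Yes, H is a subgroup of ℤ_40


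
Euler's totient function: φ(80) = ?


Factor n: 80 = 2^4 × 5
φ(n) = n · ∏(1 - 1/p) over distinct primes p | n
φ(80) = 80 · (1 - 1/2) · (1 - 1/5) = 32

φ(80) = 32


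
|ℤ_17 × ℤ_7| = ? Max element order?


|ℤ_17 × ℤ_7| = 17 × 7 = 119
Max element order = lcm(17,7) = 119
Cyclic? Yes (gcd=1)

|ℤ_17×ℤ_7| = 119, max element order = 119


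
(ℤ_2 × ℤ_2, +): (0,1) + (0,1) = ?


Operation: componentwise addition mod (2, 2)
(0,1) + (0,1) = ((a₁+b₁) mod 2, (a₂+b₂) mod 2) with a = (0,1), b = (0,1)

(0,1) + (0,1) = (0,0)


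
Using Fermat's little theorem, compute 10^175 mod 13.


Fermat's little theorem: if p is prime and gcd(a,p)=1, then a^(p-1) ≡ 1 (mod p)
p = 13 is prime, gcd(10,13) = 1
Reduce exponent: 175 mod 12 = 7
So 10^175 ≡ 10^7 (mod 13)
10^7 mod 13 = 10

10^175 ≡ 10 (mod 13)


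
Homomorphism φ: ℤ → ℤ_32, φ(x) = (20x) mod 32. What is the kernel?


Kernel = preimage of identity
ker(φ) = {x ∈ ℤ : 20x ≡ 0 (mod 32)}. gcd(20,32) = 4, so 20x ≡ 0 (mod 32) ⟺ x ≡ 0 (mod 32/4 = 8). Hence ker(φ) = 8ℤ

ker(φ) = 8ℤ


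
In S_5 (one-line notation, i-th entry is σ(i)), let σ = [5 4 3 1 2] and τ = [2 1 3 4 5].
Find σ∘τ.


σ∘τ: apply τ first, then σ
1 →τ 2 →σ 4
2 →τ 1 →σ 5
3 →τ 3 →σ 3
4 →τ 4 →σ 1
5 →τ 5 →σ 2

σ∘τ = [4 5 3 1 2]


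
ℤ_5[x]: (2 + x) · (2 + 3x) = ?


Expand and collect like terms; reduce coefficients mod 5:
x^0: 2·2 = 4 ≡ 4 (mod 5)
x^1: 2·3 + 1·2 = 8 ≡ 3 (mod 5)
x^2: 1·3 = 3 ≡ 3 (mod 5)
Result: 4 + 3x + 3x^2

f · g = 4 + 3x + 3x^2


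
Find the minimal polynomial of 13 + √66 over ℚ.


Let α = 13 + √66. Then α - 13 = √66, so (α - 13)² = 66, giving α² - 26α + 103 = 0. Degree 2 and α ∉ ℚ, so this is the minimal polynomial.

Minimal polynomial: x² - 26x + 103


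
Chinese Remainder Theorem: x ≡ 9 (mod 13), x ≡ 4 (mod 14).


m₁ = 13, m₂ = 14, gcd = 1, so CRT applies. M = m₁·m₂ = 182
Let M₁ = M/m₁ = 14, M₂ = M/m₂ = 13
Find y₁ ≡ M₁⁻¹ (mod m₁): 14⁻¹ ≡ 1 (mod 13)
Find y₂ ≡ M₂⁻¹ (mod m₂): 13⁻¹ ≡ 13 (mod 14)
x = a₁·M₁·y₁ + a₂·M₂·y₂ = 9·14·1 + 4·13·13 = 802
Reduce mod 182: x ≡ 74
Check: 74 mod 13 = 9 ✓, 74 mod 14 = 4 ✓

x ≡ 74 (mod 182)


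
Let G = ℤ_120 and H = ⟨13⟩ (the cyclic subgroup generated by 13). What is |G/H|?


|⟨13⟩| = n / gcd(13, 120) = 120 / 1 = 120
H is normal (ℤ_120 is abelian).
|G/H| = |G| / |H| = 120 / 120 = 1

|G/H| = 1


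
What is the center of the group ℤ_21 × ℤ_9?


Z(G) = {g ∈ G | gx = xg for all x ∈ G}
Direct product of abelian groups is abelian, so Z(G) = G

Z(ℤ_21 × ℤ_9) = ℤ_21 × ℤ_9


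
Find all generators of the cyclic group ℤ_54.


g generates ℤ_n iff gcd(g,n) = 1
Prime factors of 54: 2, 3
Generators are g ∈ {1,...,53} not divisible by any of these primes.
Generators: {1, 5, 7, 11, 13, 17, 19, 23, 25, 29, 31, 35, 37, 41, 43, 47, 49, 53}
Number of generators = φ(54) = 18

Generators of ℤ_54 = {1, 5, 7, 11, 13, 17, 19, 23, 25, 29, 31, 35, 37, 41, 43, 47, 49, 53}


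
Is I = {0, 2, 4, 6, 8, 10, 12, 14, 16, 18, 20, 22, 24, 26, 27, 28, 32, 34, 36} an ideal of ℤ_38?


Check ideal conditions for I = {0, 2, 4, 6, 8, 10, 12, 14, 16, 18, 20, 22, 24, 26, 27, 28, 32, 34, 36} in ℤ_38:
(1) I is an additive subgroup? No
(2) For r ∈ ℤ_38 and a ∈ I: r·a ∈ I? No  [counterexample: r=2, a=34, r·a mod 38 = 30 ∉ I]

No, I is not an ideal of ℤ_38


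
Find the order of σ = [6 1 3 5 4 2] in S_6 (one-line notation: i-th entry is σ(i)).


Cycle decomposition: (1 6 2) (4 5)
Cycle lengths: 3, 2
Order = lcm(3, 2) = 6

ord(σ) = 6


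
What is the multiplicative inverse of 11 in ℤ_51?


Use the extended Euclidean algorithm to write 1 = 11·s + 51·t; then s mod 51 is the inverse.
Euclidean algorithm:
  11 = 0·51 + 11
  51 = 4·11 + 7
  11 = 1·7 + 4
  7 = 1·4 + 3
  4 = 1·3 + 1
  3 = 3·1 + 0
gcd(11,51) = 1
Back-substitution gives: 11·(14) + 51·(-3) = 1
So 11⁻¹ ≡ 14 ≡ 14 (mod 51)
Check: 11 × 14 = 154 ≡ 1 (mod 51) ✓

11⁻¹ ≡ 14 (mod 51)


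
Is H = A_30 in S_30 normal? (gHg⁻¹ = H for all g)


H = A_30 in S_30
A_30 has index 2 in S_30, and every subgroup of index 2 is normal

Yes, normal subgroup


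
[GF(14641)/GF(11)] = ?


GF(14641) = GF(11^4), so the extension degree is 4

[GF(14641)/GF(11)] = 4


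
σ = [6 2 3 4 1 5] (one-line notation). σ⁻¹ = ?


To find σ⁻¹, swap domain and range:
σ(1) = 6 → σ⁻¹(6) = 1
σ(2) = 2 → σ⁻¹(2) = 2
σ(3) = 3 → σ⁻¹(3) = 3
σ(4) = 4 → σ⁻¹(4) = 4
σ(5) = 1 → σ⁻¹(1) = 5
σ(6) = 5 → σ⁻¹(5) = 6

σ⁻¹ = [5 2 3 4 6 1]


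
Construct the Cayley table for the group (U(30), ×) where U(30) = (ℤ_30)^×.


Elements: {1, 7, 11, 13, 17, 19, 23, 29}
Operation: multiplication mod 30
Entry (a, b) = (a × b) mod 30

Cayley table:
   |  1 |  7 | 11 | 13 | 17 | 19 | 23 | 29
 1 |  1 |  7 | 11 | 13 | 17 | 19 | 23 | 29
 7 |  7 | 19 | 17 |  1 | 29 | 13 | 11 | 23
11 | 11 | 17 |  1 | 23 |  7 | 29 | 13 | 19
13 | 13 |  1 | 23 | 19 | 11 |  7 | 29 | 17
17 | 17 | 29 |  7 | 11 | 19 | 23 |  1 | 13
19 | 19 | 13 | 29 |  7 | 23 |  1 | 17 | 11
23 | 23 | 11 | 13 | 29 |  1 | 17 | 19 |  7
29 | 29 | 23 | 19 | 17 | 13 | 11 |  7 |  1


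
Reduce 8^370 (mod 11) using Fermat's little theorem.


Fermat's little theorem: if p is prime and gcd(a,p)=1, then a^(p-1) ≡ 1 (mod p)
p = 11 is prime, gcd(8,11) = 1
Reduce exponent: 370 mod 10 = 0
So 8^370 ≡ 8^0 (mod 11)
8^0 = 1

8^370 ≡ 1 (mod 11)


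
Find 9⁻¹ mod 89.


Use the extended Euclidean algorithm to write 1 = 9·s + 89·t; then s mod 89 is the inverse.
Euclidean algorithm:
  9 = 0·89 + 9
  89 = 9·9 + 8
  9 = 1·8 + 1
  8 = 8·1 + 0
gcd(9,89) = 1
Back-substitution gives: 9·(10) + 89·(-1) = 1
So 9⁻¹ ≡ 10 ≡ 10 (mod 89)
Check: 9 × 10 = 90 ≡ 1 (mod 89) ✓

9⁻¹ ≡ 10 (mod 89)


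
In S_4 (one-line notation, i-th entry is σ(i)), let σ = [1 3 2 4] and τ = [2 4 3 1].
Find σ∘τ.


σ∘τ: apply τ first, then σ
1 →τ 2 →σ 3
2 →τ 4 →σ 4
3 →τ 3 →σ 2
4 →τ 1 →σ 1

σ∘τ = [3 4 2 1]


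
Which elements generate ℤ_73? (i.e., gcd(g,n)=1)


g generates ℤ_n iff gcd(g,n) = 1
Prime factors of 73: 73
Generators are g ∈ {1,...,72} not divisible by any of these primes.
Generators: {1, 2, 3, 4, 5, 6, 7, 8, 9, 10, 11, 12, 13, 14, 15, 16, 17, 18, 19, 20, 21, 22, 23, 24, 25, 26, 27, 28, 29, 30, 31, 32, 33, 34, 35, 36, 37, 38, 39, 40, 41, 42, 43, 44, 45, 46, 47, 48, 49, 50, 51, 52, 53, 54, 55, 56, 57, 58, 59, 60, 61, 62, 63, 64, 65, 66, 67, 68, 69, 70, 71, 72}
Number of generators = φ(73) = 72

Generators of ℤ_73 = {1, 2, 3, 4, 5, 6, 7, 8, 9, 10, 11, 12, 13, 14, 15, 16, 17, 18, 19, 20, 21, 22, 23, 24, 25, 26, 27, 28, 29, 30, 31, 32, 33, 34, 35, 36, 37, 38, 39, 40, 41, 42, 43, 44, 45, 46, 47, 48, 49, 50, 51, 52, 53, 54, 55, 56, 57, 58, 59, 60, 61, 62, 63, 64, 65, 66, 67, 68, 69, 70, 71, 72}


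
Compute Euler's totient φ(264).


Factor n: 264 = 2^3 × 3 × 11
φ(n) = n · ∏(1 - 1/p) over distinct primes p | n
φ(264) = 264 · (1 - 1/2) · (1 - 1/3) · (1 - 1/11) = 80

φ(264) = 80


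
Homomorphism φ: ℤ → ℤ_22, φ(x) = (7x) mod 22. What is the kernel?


Kernel = preimage of identity
ker(φ) = {x ∈ ℤ : 7x ≡ 0 (mod 22)}. gcd(7,22) = 1, so 7x ≡ 0 (mod 22) ⟺ x ≡ 0 (mod 22/1 = 22). Hence ker(φ) = 22ℤ

ker(φ) = 22ℤ


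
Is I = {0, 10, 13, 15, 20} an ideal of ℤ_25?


Check ideal conditions for I = {0, 10, 13, 15, 20} in ℤ_25:
(1) I is an additive subgroup? No
(2) For r ∈ ℤ_25 and a ∈ I: r·a ∈ I? No  [counterexample: r=2, a=13, r·a mod 25 = 1 ∉ I]

No, I is not an ideal of ℤ_25


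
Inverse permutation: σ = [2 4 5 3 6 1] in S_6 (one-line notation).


To find σ⁻¹, swap domain and range:
σ(1) = 2 → σ⁻¹(2) = 1
σ(2) = 4 → σ⁻¹(4) = 2
σ(3) = 5 → σ⁻¹(5) = 3
σ(4) = 3 → σ⁻¹(3) = 4
σ(5) = 6 → σ⁻¹(6) = 5
σ(6) = 1 → σ⁻¹(1) = 6

σ⁻¹ = [6 1 4 2 3 5]


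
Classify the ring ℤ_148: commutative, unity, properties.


ℤ_148 is a commutative ring with unity 1; 148 = 2×74 is composite, so 2·74 ≡ 0 gives zero divisors (not an integral domain)
Commutative: Yes
Integral domain: No
Has unity: Yes

ℤ_148: Commutative=Yes, Unity=Yes


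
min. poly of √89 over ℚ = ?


√89 satisfies x² - 89 = 0, irreducible over ℚ since 89 is squarefree

Minimal polynomial: x² - 89


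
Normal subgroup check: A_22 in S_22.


H = A_22 in S_22
A_22 has index 2 in S_22, and every subgroup of index 2 is normal

Yes, normal subgroup


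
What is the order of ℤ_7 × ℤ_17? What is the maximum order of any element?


|ℤ_7 × ℤ_17| = 7 × 17 = 119
Max element order = lcm(7,17) = 119
Cyclic? Yes (gcd=1)

|ℤ_7×ℤ_17| = 119, max element order = 119


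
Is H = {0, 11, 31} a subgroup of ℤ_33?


Subgroup test for H = {0, 11, 31} in (ℤ_33, +):
(1) 0 ∈ H? Yes
(2) Closure: for all a,b ∈ H, (a+b) mod 33 ∈ H? No  [counterexample: 11 + 11 = 22 ∉ H]
(3) Inverses: for all a ∈ H, -a mod 33 ∈ H? No

No, H is not a subgroup of ℤ_33


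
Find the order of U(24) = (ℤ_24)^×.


U(n) is the group of units mod n; |U(n)| = φ(n)
|U(24)| = φ(24) = 8

|U(24) = (ℤ_24)^×| = 8


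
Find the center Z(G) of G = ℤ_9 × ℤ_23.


Z(G) = {g ∈ G | gx = xg for all x ∈ G}
Direct product of abelian groups is abelian, so Z(G) = G

Z(ℤ_9 × ℤ_23) = ℤ_9 × ℤ_23


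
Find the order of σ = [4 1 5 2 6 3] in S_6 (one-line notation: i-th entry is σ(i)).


Cycle decomposition: (1 4 2) (3 5 6)
Cycle lengths: 3, 3
Order = lcm(3, 3) = 3

ord(σ) = 3


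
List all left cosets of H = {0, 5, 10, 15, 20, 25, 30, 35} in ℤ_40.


H = {0, 5, 10, 15, 20, 25, 30, 35}, |H| = 8
Number of cosets = |G|/|H| = 40/8 = 5
0 + H = {0, 5, 10, 15, 20, 25, 30, 35}
1 + H = {1, 6, 11, 16, 21, 26, 31, 36}
2 + H = {2, 7, 12, 17, 22, 27, 32, 37}
3 + H = {3, 8, 13, 18, 23, 28, 33, 38}
4 + H = {4, 9, 14, 19, 24, 29, 34, 39}

Cosets: 0+H={0,5,10,15,20,25,30,35}; 1+H={1,6,11,16,21,26,31,36}; 2+H={2,7,12,17,22,27,32,37}; 3+H={3,8,13,18,23,28,33,38}; 4+H={4,9,14,19,24,29,34,39}
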